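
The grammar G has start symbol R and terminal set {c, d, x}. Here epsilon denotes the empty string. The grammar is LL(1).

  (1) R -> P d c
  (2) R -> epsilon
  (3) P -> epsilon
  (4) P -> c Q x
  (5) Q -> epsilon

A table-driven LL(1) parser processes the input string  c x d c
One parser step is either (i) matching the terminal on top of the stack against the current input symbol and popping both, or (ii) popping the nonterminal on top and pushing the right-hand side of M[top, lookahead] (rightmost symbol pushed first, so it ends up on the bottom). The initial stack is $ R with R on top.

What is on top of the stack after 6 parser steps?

     Stack        Input      Action
  1  $ R          c x d c $  expand R -> P d c
  2  $ c d P      c x d c $  expand P -> c Q x
  3  $ c d x Q c  c x d c $  match c
  4  $ c d x Q    x d c $    expand Q -> epsilon
  5  $ c d x      x d c $    match x
  6  $ c d        d c $      match d
Stack after step 6: $ c (top = c).

c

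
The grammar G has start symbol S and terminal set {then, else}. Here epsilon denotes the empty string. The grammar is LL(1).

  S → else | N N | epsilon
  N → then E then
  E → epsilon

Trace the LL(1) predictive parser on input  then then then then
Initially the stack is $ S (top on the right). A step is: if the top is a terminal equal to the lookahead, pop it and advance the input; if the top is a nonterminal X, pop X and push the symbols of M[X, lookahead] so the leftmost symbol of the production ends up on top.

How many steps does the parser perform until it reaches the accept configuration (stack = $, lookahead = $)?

9

     Stack            Input                  Action
  1  $ S              then then then then $  expand S → N N
  2  $ N N            then then then then $  expand N → then E then
  3  $ N then E then  then then then then $  match then
  4  $ N then E       then then then $       expand E → epsilon
  5  $ N then         then then then $       match then
  6  $ N              then then $            expand N → then E then
  7  $ then E then    then then $            match then
  8  $ then E         then $                 expand E → epsilon
  9  $ then           then $                 match then
Accept reached after 9 steps.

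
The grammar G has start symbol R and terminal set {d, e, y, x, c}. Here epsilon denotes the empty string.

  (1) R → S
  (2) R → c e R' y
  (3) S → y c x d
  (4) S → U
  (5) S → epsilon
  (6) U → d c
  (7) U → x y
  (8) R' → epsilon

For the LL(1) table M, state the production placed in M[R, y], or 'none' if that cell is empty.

FIRST(U): from U→d c we get {d}; from U→x y we get {x}. So FIRST(U) = {d, x}.
FIRST(R'): from R'→epsilon we get {epsilon}. So FIRST(R') = {epsilon}.
FIRST(S): from S→y c x d we get {y}; from S→U we get {d, x}; from S→epsilon we get {epsilon}. So FIRST(S) = {epsilon, d, x, y}.
FIRST(R): from R→S we get {epsilon, d, x, y}; from R→c e R' y we get {c}. So FIRST(R) = {epsilon, c, d, x, y}.
FOLLOW(R) includes $ since R is the start symbol.
FOLLOW(R): R appears on no right-hand side. Thus FOLLOW(R) = {$}.
For R → S: FIRST(S) = {epsilon, d, x, y}, so it goes in M[R, t] for t ∈ {d, x, y}; since epsilon ∈ FIRST, also for every t ∈ FOLLOW(R) = {$}.
For R → c e R' y: FIRST(c e R' y) = {c}, so it goes in M[R, t] for t ∈ {c}.

R → S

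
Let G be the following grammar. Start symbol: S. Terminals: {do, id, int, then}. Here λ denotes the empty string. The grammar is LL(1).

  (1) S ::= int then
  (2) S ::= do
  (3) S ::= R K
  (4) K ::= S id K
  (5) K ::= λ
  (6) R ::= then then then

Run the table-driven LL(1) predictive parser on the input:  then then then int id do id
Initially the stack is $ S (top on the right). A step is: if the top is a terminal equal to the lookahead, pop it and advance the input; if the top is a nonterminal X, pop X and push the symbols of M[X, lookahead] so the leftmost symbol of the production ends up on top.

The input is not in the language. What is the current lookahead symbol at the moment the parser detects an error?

step 1: stack=$ S  input=then then then int id do id $  — expand S ::= R K
step 2: stack=$ K R  input=then then then int id do id $  — expand R ::= then then then
step 3: stack=$ K then then then  input=then then then int id do id $  — match then
step 4: stack=$ K then then  input=then then int id do id $  — match then
step 5: stack=$ K then  input=then int id do id $  — match then
step 6: stack=$ K  input=int id do id $  — expand K ::= S id K
step 7: stack=$ K id S  input=int id do id $  — expand S ::= int then
step 8: stack=$ K id then int  input=int id do id $  — match int
step 9: stack=$ K id then  input=id do id $  — error: top is terminal then but lookahead is id

id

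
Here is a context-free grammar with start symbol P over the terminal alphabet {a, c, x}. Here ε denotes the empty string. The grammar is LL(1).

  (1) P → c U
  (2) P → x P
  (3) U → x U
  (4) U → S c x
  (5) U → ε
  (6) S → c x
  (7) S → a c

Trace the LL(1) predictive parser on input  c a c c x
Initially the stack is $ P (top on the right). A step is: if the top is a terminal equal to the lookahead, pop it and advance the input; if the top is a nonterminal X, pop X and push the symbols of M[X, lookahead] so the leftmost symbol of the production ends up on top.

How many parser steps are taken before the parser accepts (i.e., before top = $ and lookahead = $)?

     Stack      Input        Action
  1  $ P        c a c c x $  expand P → c U
  2  $ U c      c a c c x $  match c
  3  $ U        a c c x $    expand U → S c x
  4  $ x c S    a c c x $    expand S → a c
  5  $ x c c a  a c c x $    match a
  6  $ x c c    c c x $      match c
  7  $ x c      c x $        match c
  8  $ x        x $          match x
Accept reached after 8 steps.

8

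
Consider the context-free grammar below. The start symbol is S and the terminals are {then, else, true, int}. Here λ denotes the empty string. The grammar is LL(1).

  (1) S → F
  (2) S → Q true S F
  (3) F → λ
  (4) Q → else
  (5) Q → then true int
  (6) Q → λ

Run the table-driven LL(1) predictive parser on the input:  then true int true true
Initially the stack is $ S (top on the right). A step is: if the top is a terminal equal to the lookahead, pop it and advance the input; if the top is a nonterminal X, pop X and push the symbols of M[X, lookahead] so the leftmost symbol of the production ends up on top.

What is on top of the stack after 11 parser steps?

F

step 1: stack=$ S  input=then true int true true $  — expand S → Q true S F
step 2: stack=$ F S true Q  input=then true int true true $  — expand Q → then true int
step 3: stack=$ F S true int true then  input=then true int true true $  — match then
step 4: stack=$ F S true int true  input=true int true true $  — match true
step 5: stack=$ F S true int  input=int true true $  — match int
step 6: stack=$ F S true  input=true true $  — match true
step 7: stack=$ F S  input=true $  — expand S → Q true S F
step 8: stack=$ F F S true Q  input=true $  — expand Q → λ
step 9: stack=$ F F S true  input=true $  — match true
step 10: stack=$ F F S  input=$  — expand S → F
step 11: stack=$ F F F  input=$  — expand F → λ
Stack after step 11: $ F F (top = F).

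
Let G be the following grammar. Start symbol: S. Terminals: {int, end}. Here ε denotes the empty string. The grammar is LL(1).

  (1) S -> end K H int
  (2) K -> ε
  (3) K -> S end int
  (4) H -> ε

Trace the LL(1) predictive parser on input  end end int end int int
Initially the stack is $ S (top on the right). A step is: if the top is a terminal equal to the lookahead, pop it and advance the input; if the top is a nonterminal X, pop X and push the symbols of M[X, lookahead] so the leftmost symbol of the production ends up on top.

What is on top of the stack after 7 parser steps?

int

     Stack                        Input                      Action
  1  $ S                          end end int end int int $  expand S -> end K H int
  2  $ int H K end                end end int end int int $  match end
  3  $ int H K                    end int end int int $      expand K -> S end int
  4  $ int H int end S            end int end int int $      expand S -> end K H int
  5  $ int H int end int H K end  end int end int int $      match end
  6  $ int H int end int H K      int end int int $          expand K -> ε
  7  $ int H int end int H        int end int int $          expand H -> ε
Stack after step 7: $ int H int end int (top = int).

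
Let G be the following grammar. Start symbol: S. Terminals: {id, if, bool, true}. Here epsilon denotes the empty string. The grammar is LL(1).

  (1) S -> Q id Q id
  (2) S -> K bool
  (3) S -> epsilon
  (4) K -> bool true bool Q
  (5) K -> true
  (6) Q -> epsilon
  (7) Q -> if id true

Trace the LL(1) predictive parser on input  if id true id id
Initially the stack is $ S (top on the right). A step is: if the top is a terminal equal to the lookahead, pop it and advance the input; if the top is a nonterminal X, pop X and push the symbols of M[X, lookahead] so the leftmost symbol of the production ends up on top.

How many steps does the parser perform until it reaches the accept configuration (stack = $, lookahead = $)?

     Stack                 Input               Action
  1  $ S                   if id true id id $  expand S -> Q id Q id
  2  $ id Q id Q           if id true id id $  expand Q -> if id true
  3  $ id Q id true id if  if id true id id $  match if
  4  $ id Q id true id     id true id id $     match id
  5  $ id Q id true        true id id $        match true
  6  $ id Q id             id id $             match id
  7  $ id Q                id $                expand Q -> epsilon
  8  $ id                  id $                match id
Accept reached after 8 steps.

8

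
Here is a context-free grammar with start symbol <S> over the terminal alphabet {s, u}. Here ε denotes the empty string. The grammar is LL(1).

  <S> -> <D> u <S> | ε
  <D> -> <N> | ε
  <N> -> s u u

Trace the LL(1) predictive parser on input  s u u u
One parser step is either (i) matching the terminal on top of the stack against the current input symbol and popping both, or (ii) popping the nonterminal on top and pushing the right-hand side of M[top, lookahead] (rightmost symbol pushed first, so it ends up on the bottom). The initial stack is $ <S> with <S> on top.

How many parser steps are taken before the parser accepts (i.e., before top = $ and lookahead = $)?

8

     Stack          Input      Action
  1  $ <S>          s u u u $  expand <S> -> <D> u <S>
  2  $ <S> u <D>    s u u u $  expand <D> -> <N>
  3  $ <S> u <N>    s u u u $  expand <N> -> s u u
  4  $ <S> u u u s  s u u u $  match s
  5  $ <S> u u u    u u u $    match u
  6  $ <S> u u      u u $      match u
  7  $ <S> u        u $        match u
  8  $ <S>          $          expand <S> -> ε
Accept reached after 8 steps.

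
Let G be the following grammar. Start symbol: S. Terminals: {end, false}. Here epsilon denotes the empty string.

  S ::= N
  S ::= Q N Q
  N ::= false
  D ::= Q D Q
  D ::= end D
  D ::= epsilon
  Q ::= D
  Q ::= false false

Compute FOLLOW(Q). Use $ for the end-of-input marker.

{$, end, false}

FIRST(N): from N::=false we get {false}. So FIRST(N) = {false}.
FIRST(S): from S::=N we get {false}; from S::=Q N Q we get {end, false}. So FIRST(S) = {end, false}.
FIRST(D): from D::=Q D Q we get {epsilon, end, false}; from D::=end D we get {end}; from D::=epsilon we get {epsilon}. So FIRST(D) = {epsilon, end, false}.
FIRST(Q): from Q::=D we get {epsilon, end, false}; from Q::=false false we get {false}. So FIRST(Q) = {epsilon, end, false}.
FOLLOW(S) includes $ since S is the start symbol.
FOLLOW(S): S appears on no right-hand side. Thus FOLLOW(S) = {$}.
FOLLOW(N): in S::=N, the suffix after N is empty, so FOLLOW(N) ⊇ FOLLOW(S) = {$}; in S::=Q N Q, N is followed by Q with FIRST {epsilon, end, false}; in S::=Q N Q, the suffix after N is nullable, so FOLLOW(N) ⊇ FOLLOW(S) = {$}. Thus FOLLOW(N) = {$, end, false}.
FOLLOW(D): in D::=Q D Q, D is followed by Q with FIRST {epsilon, end, false}; in D::=Q D Q, the suffix after D is nullable (adds nothing new); in D::=end D, the suffix after D is empty (adds nothing new); in Q::=D, the suffix after D is empty, so FOLLOW(D) ⊇ FOLLOW(Q) = {$, end, false}. Thus FOLLOW(D) = {$, end, false}.
FOLLOW(Q): in S::=Q N Q (occurrence 1), Q is followed by N Q with FIRST {false}; in S::=Q N Q (occurrence 2), the suffix after Q is empty, so FOLLOW(Q) ⊇ FOLLOW(S) = {$}; in D::=Q D Q (occurrence 1), Q is followed by D Q with FIRST {epsilon, end, false}; in D::=Q D Q (occurrence 1), the suffix after Q is nullable, so FOLLOW(Q) ⊇ FOLLOW(D) = {$, end, false}; in D::=Q D Q (occurrence 2), the suffix after Q is empty, so FOLLOW(Q) ⊇ FOLLOW(D) = {$, end, false}. Thus FOLLOW(Q) = {$, end, false}.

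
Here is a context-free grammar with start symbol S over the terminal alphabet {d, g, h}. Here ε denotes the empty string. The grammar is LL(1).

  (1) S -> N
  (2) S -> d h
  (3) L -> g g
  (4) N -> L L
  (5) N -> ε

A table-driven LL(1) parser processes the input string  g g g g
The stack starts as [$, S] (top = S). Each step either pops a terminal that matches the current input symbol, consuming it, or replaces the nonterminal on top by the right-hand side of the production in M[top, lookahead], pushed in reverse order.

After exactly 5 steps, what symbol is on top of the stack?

L

step 1: stack=$ S  input=g g g g $  — expand S -> N
step 2: stack=$ N  input=g g g g $  — expand N -> L L
step 3: stack=$ L L  input=g g g g $  — expand L -> g g
step 4: stack=$ L g g  input=g g g g $  — match g
step 5: stack=$ L g  input=g g g $  — match g
Stack after step 5: $ L (top = L).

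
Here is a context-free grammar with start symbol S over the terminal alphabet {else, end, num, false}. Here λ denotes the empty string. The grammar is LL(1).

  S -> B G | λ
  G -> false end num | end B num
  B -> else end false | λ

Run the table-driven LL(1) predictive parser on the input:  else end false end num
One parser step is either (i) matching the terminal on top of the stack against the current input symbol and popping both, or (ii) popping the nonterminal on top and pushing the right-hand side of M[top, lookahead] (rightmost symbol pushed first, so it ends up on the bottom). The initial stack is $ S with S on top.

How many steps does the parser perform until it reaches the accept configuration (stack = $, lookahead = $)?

9

     Stack               Input                     Action
  1  $ S                 else end false end num $  expand S -> B G
  2  $ G B               else end false end num $  expand B -> else end false
  3  $ G false end else  else end false end num $  match else
  4  $ G false end       end false end num $       match end
  5  $ G false           false end num $           match false
  6  $ G                 end num $                 expand G -> end B num
  7  $ num B end         end num $                 match end
  8  $ num B             num $                     expand B -> λ
  9  $ num               num $                     match num
Accept reached after 9 steps.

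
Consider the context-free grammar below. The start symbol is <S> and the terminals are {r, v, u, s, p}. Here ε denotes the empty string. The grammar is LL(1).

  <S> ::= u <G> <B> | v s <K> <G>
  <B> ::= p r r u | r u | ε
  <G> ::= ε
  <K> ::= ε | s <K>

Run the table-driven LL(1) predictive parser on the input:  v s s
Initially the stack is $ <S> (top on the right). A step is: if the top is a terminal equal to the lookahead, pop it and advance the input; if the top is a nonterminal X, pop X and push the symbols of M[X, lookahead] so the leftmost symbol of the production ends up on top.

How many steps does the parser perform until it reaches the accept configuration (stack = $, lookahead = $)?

step 1: stack=$ <S>  input=v s s $  — expand <S> ::= v s <K> <G>
step 2: stack=$ <G> <K> s v  input=v s s $  — match v
step 3: stack=$ <G> <K> s  input=s s $  — match s
step 4: stack=$ <G> <K>  input=s $  — expand <K> ::= s <K>
step 5: stack=$ <G> <K> s  input=s $  — match s
step 6: stack=$ <G> <K>  input=$  — expand <K> ::= ε
step 7: stack=$ <G>  input=$  — expand <G> ::= ε
Accept reached after 7 steps.

7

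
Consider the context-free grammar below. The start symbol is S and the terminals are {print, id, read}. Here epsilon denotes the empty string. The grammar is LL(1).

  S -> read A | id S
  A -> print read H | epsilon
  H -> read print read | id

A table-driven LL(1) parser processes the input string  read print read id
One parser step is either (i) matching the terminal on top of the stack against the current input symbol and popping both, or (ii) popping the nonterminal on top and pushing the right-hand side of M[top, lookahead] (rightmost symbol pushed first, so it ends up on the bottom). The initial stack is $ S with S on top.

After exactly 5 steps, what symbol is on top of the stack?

H

step 1: stack=$ S  input=read print read id $  — expand S -> read A
step 2: stack=$ A read  input=read print read id $  — match read
step 3: stack=$ A  input=print read id $  — expand A -> print read H
step 4: stack=$ H read print  input=print read id $  — match print
step 5: stack=$ H read  input=read id $  — match read
Stack after step 5: $ H (top = H).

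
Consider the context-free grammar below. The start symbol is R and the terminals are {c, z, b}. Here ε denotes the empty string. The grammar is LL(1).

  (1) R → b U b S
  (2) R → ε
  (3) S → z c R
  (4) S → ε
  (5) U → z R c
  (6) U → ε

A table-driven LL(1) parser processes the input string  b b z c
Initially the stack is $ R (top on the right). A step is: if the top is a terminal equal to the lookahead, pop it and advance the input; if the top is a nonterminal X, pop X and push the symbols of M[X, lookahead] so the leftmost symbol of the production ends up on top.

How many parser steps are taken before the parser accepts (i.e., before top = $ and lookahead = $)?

step 1: stack=$ R  input=b b z c $  — expand R → b U b S
step 2: stack=$ S b U b  input=b b z c $  — match b
step 3: stack=$ S b U  input=b z c $  — expand U → ε
step 4: stack=$ S b  input=b z c $  — match b
step 5: stack=$ S  input=z c $  — expand S → z c R
step 6: stack=$ R c z  input=z c $  — match z
step 7: stack=$ R c  input=c $  — match c
step 8: stack=$ R  input=$  — expand R → ε
Accept reached after 8 steps.

8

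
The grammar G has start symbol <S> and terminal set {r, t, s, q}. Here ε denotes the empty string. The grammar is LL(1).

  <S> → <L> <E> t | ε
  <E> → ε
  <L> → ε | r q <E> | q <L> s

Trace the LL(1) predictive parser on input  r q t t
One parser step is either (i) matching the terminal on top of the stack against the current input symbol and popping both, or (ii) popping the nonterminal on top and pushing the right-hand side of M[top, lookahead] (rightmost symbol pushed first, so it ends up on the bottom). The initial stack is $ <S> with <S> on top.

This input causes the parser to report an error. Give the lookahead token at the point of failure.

     Stack            Input      Action
  1  $ <S>            r q t t $  expand <S> → <L> <E> t
  2  $ t <E> <L>      r q t t $  expand <L> → r q <E>
  3  $ t <E> <E> q r  r q t t $  match r
  4  $ t <E> <E> q    q t t $    match q
  5  $ t <E> <E>      t t $      expand <E> → ε
  6  $ t <E>          t t $      expand <E> → ε
  7  $ t              t t $      match t
  8  $                t $        error: stack empty but input remains

t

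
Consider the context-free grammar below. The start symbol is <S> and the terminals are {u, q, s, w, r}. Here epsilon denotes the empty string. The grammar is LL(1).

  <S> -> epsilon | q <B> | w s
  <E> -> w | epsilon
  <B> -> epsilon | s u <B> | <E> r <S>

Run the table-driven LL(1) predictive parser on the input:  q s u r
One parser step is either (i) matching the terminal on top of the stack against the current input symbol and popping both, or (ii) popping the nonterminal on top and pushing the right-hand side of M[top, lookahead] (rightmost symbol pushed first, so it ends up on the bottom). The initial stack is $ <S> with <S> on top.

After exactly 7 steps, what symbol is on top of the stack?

r

     Stack        Input      Action
  1  $ <S>        q s u r $  expand <S> -> q <B>
  2  $ <B> q      q s u r $  match q
  3  $ <B>        s u r $    expand <B> -> s u <B>
  4  $ <B> u s    s u r $    match s
  5  $ <B> u      u r $      match u
  6  $ <B>        r $        expand <B> -> <E> r <S>
  7  $ <S> r <E>  r $        expand <E> -> epsilon
Stack after step 7: $ <S> r (top = r).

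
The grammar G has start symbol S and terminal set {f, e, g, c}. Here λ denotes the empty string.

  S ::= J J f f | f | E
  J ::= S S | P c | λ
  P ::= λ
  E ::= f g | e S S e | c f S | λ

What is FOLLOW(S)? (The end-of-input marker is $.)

FIRST(P) = {λ}
FIRST(E) = {λ, c, e, f}
FIRST(S) = {λ, c, e, f}  (via J J f f, E)
FIRST(J) = {λ, c, e, f}  (via S S, P c)
FOLLOW(S) includes $ since S is the start symbol.
FOLLOW(J): in S::=J J f f (occurrence 1), J is followed by J f f with FIRST {c, e, f}; in S::=J J f f (occurrence 2), J is followed by f f with FIRST {f}. Thus FOLLOW(J) = {c, e, f}.
FOLLOW(P): in J::=P c, P is followed by c with FIRST {c}. Thus FOLLOW(P) = {c}.
FOLLOW(S): in J::=S S (occurrence 1), S is followed by S with FIRST {λ, c, e, f}; in J::=S S (occurrence 1), the suffix after S is nullable, so FOLLOW(S) ⊇ FOLLOW(J) = {c, e, f}; in J::=S S (occurrence 2), the suffix after S is empty, so FOLLOW(S) ⊇ FOLLOW(J) = {c, e, f}; in E::=e S S e (occurrence 1), S is followed by S e with FIRST {c, e, f}; in E::=e S S e (occurrence 2), S is followed by e with FIRST {e}; in E::=c f S, the suffix after S is empty, so FOLLOW(S) ⊇ FOLLOW(E) = {$, c, e, f}. Thus FOLLOW(S) = {$, c, e, f}.
FOLLOW(E): in S::=E, the suffix after E is empty, so FOLLOW(E) ⊇ FOLLOW(S) = {$, c, e, f}. Thus FOLLOW(E) = {$, c, e, f}.

{$, c, e, f}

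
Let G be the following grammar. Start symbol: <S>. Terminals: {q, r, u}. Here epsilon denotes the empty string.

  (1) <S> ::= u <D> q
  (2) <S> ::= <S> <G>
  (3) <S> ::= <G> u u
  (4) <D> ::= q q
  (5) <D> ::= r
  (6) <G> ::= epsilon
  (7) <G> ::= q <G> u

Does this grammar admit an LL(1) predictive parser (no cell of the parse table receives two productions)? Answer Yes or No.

FIRST(<S>) = {q, u}
FIRST(<D>) = {q, r}
FIRST(<G>) = {epsilon, q}
FOLLOW(<S>) = {$, q}
FOLLOW(<D>) = {q}
FOLLOW(<G>) = {$, q, u}
Cell M[<G>, q] receives both <G> ::= epsilon and <G> ::= q <G> u — the grammar is not LL(1).

No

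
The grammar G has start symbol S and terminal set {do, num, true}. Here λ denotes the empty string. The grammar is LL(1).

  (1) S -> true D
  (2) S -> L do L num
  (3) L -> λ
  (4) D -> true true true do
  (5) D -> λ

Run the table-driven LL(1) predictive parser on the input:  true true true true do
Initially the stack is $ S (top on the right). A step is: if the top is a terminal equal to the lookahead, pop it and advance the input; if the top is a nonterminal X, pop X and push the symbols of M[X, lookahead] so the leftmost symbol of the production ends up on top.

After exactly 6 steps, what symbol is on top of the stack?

step 1: stack=$ S  input=true true true true do $  — expand S -> true D
step 2: stack=$ D true  input=true true true true do $  — match true
step 3: stack=$ D  input=true true true do $  — expand D -> true true true do
step 4: stack=$ do true true true  input=true true true do $  — match true
step 5: stack=$ do true true  input=true true do $  — match true
step 6: stack=$ do true  input=true do $  — match true
Stack after step 6: $ do (top = do).

do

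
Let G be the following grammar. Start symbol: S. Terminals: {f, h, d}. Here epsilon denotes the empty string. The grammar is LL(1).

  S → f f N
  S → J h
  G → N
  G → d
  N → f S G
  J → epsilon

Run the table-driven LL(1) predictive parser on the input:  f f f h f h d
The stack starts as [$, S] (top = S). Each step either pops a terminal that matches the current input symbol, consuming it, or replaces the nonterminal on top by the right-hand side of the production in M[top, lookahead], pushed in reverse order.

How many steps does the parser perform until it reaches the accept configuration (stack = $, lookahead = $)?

16

      Stack    Input            Action
   1  $ S      f f f h f h d $  expand S → f f N
   2  $ N f f  f f f h f h d $  match f
   3  $ N f    f f h f h d $    match f
   4  $ N      f h f h d $      expand N → f S G
   5  $ G S f  f h f h d $      match f
   6  $ G S    h f h d $        expand S → J h
   7  $ G h J  h f h d $        expand J → epsilon
   8  $ G h    h f h d $        match h
   9  $ G      f h d $          expand G → N
  10  $ N      f h d $          expand N → f S G
  11  $ G S f  f h d $          match f
  12  $ G S    h d $            expand S → J h
  13  $ G h J  h d $            expand J → epsilon
  14  $ G h    h d $            match h
  15  $ G      d $              expand G → d
  16  $ d      d $              match d
Accept reached after 16 steps.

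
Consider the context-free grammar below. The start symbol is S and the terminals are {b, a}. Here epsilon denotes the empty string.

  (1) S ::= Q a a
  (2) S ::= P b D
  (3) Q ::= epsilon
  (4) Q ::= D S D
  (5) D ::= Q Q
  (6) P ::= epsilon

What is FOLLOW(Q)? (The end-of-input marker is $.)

{$, a, b}

FIRST(P): from P::=epsilon we get {epsilon}. So FIRST(P) = {epsilon}.
FIRST(S): from S::=Q a a we get {a, b}; from S::=P b D we get {b}. So FIRST(S) = {a, b}.
FIRST(Q): from Q::=epsilon we get {epsilon}; from Q::=D S D we get {a, b}. So FIRST(Q) = {epsilon, a, b}.
FIRST(D): from D::=Q Q we get {epsilon, a, b}. So FIRST(D) = {epsilon, a, b}.
FOLLOW(S) includes $ since S is the start symbol.
FOLLOW(P): in S::=P b D, P is followed by b D with FIRST {b}. Thus FOLLOW(P) = {b}.
FOLLOW(S): in Q::=D S D, S is followed by D with FIRST {epsilon, a, b}; in Q::=D S D, the suffix after S is nullable, so FOLLOW(S) ⊇ FOLLOW(Q) = {$, a, b}. Thus FOLLOW(S) = {$, a, b}.
FOLLOW(Q): in S::=Q a a, Q is followed by a a with FIRST {a}; in D::=Q Q (occurrence 1), Q is followed by Q with FIRST {epsilon, a, b}; in D::=Q Q (occurrence 1), the suffix after Q is nullable, so FOLLOW(Q) ⊇ FOLLOW(D) = {$, a, b}; in D::=Q Q (occurrence 2), the suffix after Q is empty, so FOLLOW(Q) ⊇ FOLLOW(D) = {$, a, b}. Thus FOLLOW(Q) = {$, a, b}.
FOLLOW(D): in S::=P b D, the suffix after D is empty, so FOLLOW(D) ⊇ FOLLOW(S) = {$, a, b}; in Q::=D S D (occurrence 1), D is followed by S D with FIRST {a, b}; in Q::=D S D (occurrence 2), the suffix after D is empty, so FOLLOW(D) ⊇ FOLLOW(Q) = {$, a, b}. Thus FOLLOW(D) = {$, a, b}.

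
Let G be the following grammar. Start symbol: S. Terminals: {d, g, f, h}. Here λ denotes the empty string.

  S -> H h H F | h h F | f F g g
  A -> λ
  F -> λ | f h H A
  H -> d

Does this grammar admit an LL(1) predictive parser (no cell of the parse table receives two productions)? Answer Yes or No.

FIRST(S) = {d, f, h}
FIRST(A) = {λ}
FIRST(F) = {λ, f}
FIRST(H) = {d}
FOLLOW(S) = {$}
FOLLOW(A) = {$, g}
FOLLOW(F) = {$, g}
FOLLOW(H) = {$, f, g, h}
Each cell of M receives at most one production.

Yes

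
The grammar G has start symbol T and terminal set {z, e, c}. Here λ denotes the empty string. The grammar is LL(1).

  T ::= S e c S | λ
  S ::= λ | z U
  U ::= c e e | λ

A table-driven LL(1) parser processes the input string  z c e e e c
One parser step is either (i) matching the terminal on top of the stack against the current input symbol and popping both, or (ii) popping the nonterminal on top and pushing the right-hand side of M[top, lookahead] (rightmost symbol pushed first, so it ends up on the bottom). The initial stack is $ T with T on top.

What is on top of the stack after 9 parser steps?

S

     Stack          Input          Action
  1  $ T            z c e e e c $  expand T ::= S e c S
  2  $ S c e S      z c e e e c $  expand S ::= z U
  3  $ S c e U z    z c e e e c $  match z
  4  $ S c e U      c e e e c $    expand U ::= c e e
  5  $ S c e e e c  c e e e c $    match c
  6  $ S c e e e    e e e c $      match e
  7  $ S c e e      e e c $        match e
  8  $ S c e        e c $          match e
  9  $ S c          c $            match c
Stack after step 9: $ S (top = S).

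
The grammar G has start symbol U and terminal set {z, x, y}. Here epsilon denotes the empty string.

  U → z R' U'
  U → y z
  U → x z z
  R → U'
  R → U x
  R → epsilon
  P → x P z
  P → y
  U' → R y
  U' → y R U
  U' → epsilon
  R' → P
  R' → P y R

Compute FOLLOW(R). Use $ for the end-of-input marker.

{$, x, y, z}

FIRST(U) = {x, y, z}
FIRST(P) = {x, y}
FIRST(R') = {x, y}  (via P, P y R)
FIRST(R) = {epsilon, x, y, z}  (via U', U x)
FIRST(U') = {epsilon, x, y, z}  (via R y)
FOLLOW(U) includes $ since U is the start symbol.
FOLLOW(U): in R→U x, U is followed by x with FIRST {x}; in U'→y R U, the suffix after U is empty, so FOLLOW(U) ⊇ FOLLOW(U') = {$, x, y, z}. Thus FOLLOW(U) = {$, x, y, z}.
FOLLOW(R'): in U→z R' U', R' is followed by U' with FIRST {epsilon, x, y, z}; in U→z R' U', the suffix after R' is nullable, so FOLLOW(R') ⊇ FOLLOW(U) = {$, x, y, z}. Thus FOLLOW(R') = {$, x, y, z}.
FOLLOW(R): in U'→R y, R is followed by y with FIRST {y}; in U'→y R U, R is followed by U with FIRST {x, y, z}; in R'→P y R, the suffix after R is empty, so FOLLOW(R) ⊇ FOLLOW(R') = {$, x, y, z}. Thus FOLLOW(R) = {$, x, y, z}.
FOLLOW(P): in P→x P z, P is followed by z with FIRST {z}; in R'→P, the suffix after P is empty, so FOLLOW(P) ⊇ FOLLOW(R') = {$, x, y, z}; in R'→P y R, P is followed by y R with FIRST {y}. Thus FOLLOW(P) = {$, x, y, z}.
FOLLOW(U'): in U→z R' U', the suffix after U' is empty, so FOLLOW(U') ⊇ FOLLOW(U) = {$, x, y, z}; in R→U', the suffix after U' is empty, so FOLLOW(U') ⊇ FOLLOW(R) = {$, x, y, z}. Thus FOLLOW(U') = {$, x, y, z}.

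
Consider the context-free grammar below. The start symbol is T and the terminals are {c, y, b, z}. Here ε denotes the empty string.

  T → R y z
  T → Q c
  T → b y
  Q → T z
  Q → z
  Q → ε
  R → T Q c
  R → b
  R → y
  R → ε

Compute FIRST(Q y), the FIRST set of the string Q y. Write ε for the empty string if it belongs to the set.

FIRST(T) = {b, c, y, z}  (via R y z, Q c)
FIRST(Q) = {ε, b, c, y, z}  (via T z)
FIRST(R) = {ε, b, c, y, z}  (via T Q c)
FIRST(Q y): take FIRST of each symbol in turn, carrying on past any symbol whose FIRST contains ε; result {b, c, y, z}.

{b, c, y, z}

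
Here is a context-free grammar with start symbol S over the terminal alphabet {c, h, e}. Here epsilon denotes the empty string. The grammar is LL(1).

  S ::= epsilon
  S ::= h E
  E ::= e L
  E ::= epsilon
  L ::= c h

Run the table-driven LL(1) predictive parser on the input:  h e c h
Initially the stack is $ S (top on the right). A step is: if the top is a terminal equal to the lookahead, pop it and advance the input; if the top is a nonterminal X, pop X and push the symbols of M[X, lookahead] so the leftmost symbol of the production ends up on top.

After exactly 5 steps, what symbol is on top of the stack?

     Stack  Input      Action
  1  $ S    h e c h $  expand S ::= h E
  2  $ E h  h e c h $  match h
  3  $ E    e c h $    expand E ::= e L
  4  $ L e  e c h $    match e
  5  $ L    c h $      expand L ::= c h
Stack after step 5: $ h c (top = c).

c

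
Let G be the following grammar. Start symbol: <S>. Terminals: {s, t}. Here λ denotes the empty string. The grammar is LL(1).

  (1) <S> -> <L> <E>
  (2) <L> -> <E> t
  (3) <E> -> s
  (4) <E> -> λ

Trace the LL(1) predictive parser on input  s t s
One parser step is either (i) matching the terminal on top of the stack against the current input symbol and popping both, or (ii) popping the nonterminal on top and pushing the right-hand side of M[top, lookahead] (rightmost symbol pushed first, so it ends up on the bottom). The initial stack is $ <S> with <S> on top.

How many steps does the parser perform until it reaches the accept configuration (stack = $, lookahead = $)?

7

     Stack        Input    Action
  1  $ <S>        s t s $  expand <S> -> <L> <E>
  2  $ <E> <L>    s t s $  expand <L> -> <E> t
  3  $ <E> t <E>  s t s $  expand <E> -> s
  4  $ <E> t s    s t s $  match s
  5  $ <E> t      t s $    match t
  6  $ <E>        s $      expand <E> -> s
  7  $ s          s $      match s
Accept reached after 7 steps.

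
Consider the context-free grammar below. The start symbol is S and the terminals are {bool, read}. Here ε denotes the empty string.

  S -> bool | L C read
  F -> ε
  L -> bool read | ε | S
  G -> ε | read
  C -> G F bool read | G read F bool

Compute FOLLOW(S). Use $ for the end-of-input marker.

FIRST(F): from F->ε we get {ε}. So FIRST(F) = {ε}.
FIRST(G): from G->ε we get {ε}; from G->read we get {read}. So FIRST(G) = {ε, read}.
FIRST(C): from C->G F bool read we get {bool, read}; from C->G read F bool we get {read}. So FIRST(C) = {bool, read}.
FIRST(S): from S->bool we get {bool}; from S->L C read we get {bool, read}. So FIRST(S) = {bool, read}.
FIRST(L): from L->bool read we get {bool}; from L->ε we get {ε}; from L->S we get {bool, read}. So FIRST(L) = {ε, bool, read}.
FOLLOW(S) includes $ since S is the start symbol.
FOLLOW(F): in C->G F bool read, F is followed by bool read with FIRST {bool}; in C->G read F bool, F is followed by bool with FIRST {bool}. Thus FOLLOW(F) = {bool}.
FOLLOW(L): in S->L C read, L is followed by C read with FIRST {bool, read}. Thus FOLLOW(L) = {bool, read}.
FOLLOW(S): in L->S, the suffix after S is empty, so FOLLOW(S) ⊇ FOLLOW(L) = {bool, read}. Thus FOLLOW(S) = {$, bool, read}.
FOLLOW(G): in C->G F bool read, G is followed by F bool read with FIRST {bool}; in C->G read F bool, G is followed by read F bool with FIRST {read}. Thus FOLLOW(G) = {bool, read}.
FOLLOW(C): in S->L C read, C is followed by read with FIRST {read}. Thus FOLLOW(C) = {read}.

{$, bool, read}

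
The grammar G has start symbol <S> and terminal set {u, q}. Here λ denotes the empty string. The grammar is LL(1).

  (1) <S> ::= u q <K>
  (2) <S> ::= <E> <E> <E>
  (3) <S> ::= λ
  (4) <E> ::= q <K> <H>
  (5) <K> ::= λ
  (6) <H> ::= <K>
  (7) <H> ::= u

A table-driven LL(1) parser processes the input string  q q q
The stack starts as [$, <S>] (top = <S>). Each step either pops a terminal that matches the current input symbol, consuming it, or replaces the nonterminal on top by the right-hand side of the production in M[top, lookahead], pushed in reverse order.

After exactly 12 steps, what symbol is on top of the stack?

q

step 1: stack=$ <S>  input=q q q $  — expand <S> ::= <E> <E> <E>
step 2: stack=$ <E> <E> <E>  input=q q q $  — expand <E> ::= q <K> <H>
step 3: stack=$ <E> <E> <H> <K> q  input=q q q $  — match q
step 4: stack=$ <E> <E> <H> <K>  input=q q $  — expand <K> ::= λ
step 5: stack=$ <E> <E> <H>  input=q q $  — expand <H> ::= <K>
step 6: stack=$ <E> <E> <K>  input=q q $  — expand <K> ::= λ
step 7: stack=$ <E> <E>  input=q q $  — expand <E> ::= q <K> <H>
step 8: stack=$ <E> <H> <K> q  input=q q $  — match q
step 9: stack=$ <E> <H> <K>  input=q $  — expand <K> ::= λ
step 10: stack=$ <E> <H>  input=q $  — expand <H> ::= <K>
step 11: stack=$ <E> <K>  input=q $  — expand <K> ::= λ
step 12: stack=$ <E>  input=q $  — expand <E> ::= q <K> <H>
Stack after step 12: $ <H> <K> q (top = q).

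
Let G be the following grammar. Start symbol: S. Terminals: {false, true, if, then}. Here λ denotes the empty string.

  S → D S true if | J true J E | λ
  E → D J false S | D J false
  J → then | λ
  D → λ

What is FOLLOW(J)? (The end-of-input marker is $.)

FIRST(J): from J→then we get {then}; from J→λ we get {λ}. So FIRST(J) = {λ, then}.
FIRST(D): from D→λ we get {λ}. So FIRST(D) = {λ}.
FIRST(S): from S→D S true if we get {then, true}; from S→J true J E we get {then, true}; from S→λ we get {λ}. So FIRST(S) = {λ, then, true}.
FIRST(E): from E→D J false S we get {false, then}; from E→D J false we get {false, then}. So FIRST(E) = {false, then}.
FOLLOW(S) includes $ since S is the start symbol.
FOLLOW(J): in S→J true J E (occurrence 1), J is followed by true J E with FIRST {true}; in S→J true J E (occurrence 2), J is followed by E with FIRST {false, then}; in E→D J false S, J is followed by false S with FIRST {false}; in E→D J false, J is followed by false with FIRST {false}. Thus FOLLOW(J) = {false, then, true}.
FOLLOW(D): in S→D S true if, D is followed by S true if with FIRST {then, true}; in E→D J false S, D is followed by J false S with FIRST {false, then}; in E→D J false, D is followed by J false with FIRST {false, then}. Thus FOLLOW(D) = {false, then, true}.
FOLLOW(S): in S→D S true if, S is followed by true if with FIRST {true}; in E→D J false S, the suffix after S is empty, so FOLLOW(S) ⊇ FOLLOW(E) = {$, true}. Thus FOLLOW(S) = {$, true}.
FOLLOW(E): in S→J true J E, the suffix after E is empty, so FOLLOW(E) ⊇ FOLLOW(S) = {$, true}. Thus FOLLOW(E) = {$, true}.

{false, then, true}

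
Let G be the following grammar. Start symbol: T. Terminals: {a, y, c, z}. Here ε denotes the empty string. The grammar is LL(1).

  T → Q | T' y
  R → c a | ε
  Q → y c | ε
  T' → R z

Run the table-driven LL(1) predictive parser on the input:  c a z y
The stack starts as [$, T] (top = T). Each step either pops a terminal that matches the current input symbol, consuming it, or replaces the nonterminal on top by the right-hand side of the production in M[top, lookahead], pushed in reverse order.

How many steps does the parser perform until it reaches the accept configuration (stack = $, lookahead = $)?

     Stack      Input      Action
  1  $ T        c a z y $  expand T → T' y
  2  $ y T'     c a z y $  expand T' → R z
  3  $ y z R    c a z y $  expand R → c a
  4  $ y z a c  c a z y $  match c
  5  $ y z a    a z y $    match a
  6  $ y z      z y $      match z
  7  $ y        y $        match y
Accept reached after 7 steps.

7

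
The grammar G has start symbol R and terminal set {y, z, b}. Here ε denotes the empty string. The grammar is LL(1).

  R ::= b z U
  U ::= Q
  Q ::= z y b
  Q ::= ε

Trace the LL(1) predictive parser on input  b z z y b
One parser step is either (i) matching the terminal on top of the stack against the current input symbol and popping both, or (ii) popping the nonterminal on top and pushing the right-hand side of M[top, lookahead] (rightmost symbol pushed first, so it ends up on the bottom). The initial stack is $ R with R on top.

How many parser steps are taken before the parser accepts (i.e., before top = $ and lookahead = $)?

8

     Stack    Input        Action
  1  $ R      b z z y b $  expand R ::= b z U
  2  $ U z b  b z z y b $  match b
  3  $ U z    z z y b $    match z
  4  $ U      z y b $      expand U ::= Q
  5  $ Q      z y b $      expand Q ::= z y b
  6  $ b y z  z y b $      match z
  7  $ b y    y b $        match y
  8  $ b      b $          match b
Accept reached after 8 steps.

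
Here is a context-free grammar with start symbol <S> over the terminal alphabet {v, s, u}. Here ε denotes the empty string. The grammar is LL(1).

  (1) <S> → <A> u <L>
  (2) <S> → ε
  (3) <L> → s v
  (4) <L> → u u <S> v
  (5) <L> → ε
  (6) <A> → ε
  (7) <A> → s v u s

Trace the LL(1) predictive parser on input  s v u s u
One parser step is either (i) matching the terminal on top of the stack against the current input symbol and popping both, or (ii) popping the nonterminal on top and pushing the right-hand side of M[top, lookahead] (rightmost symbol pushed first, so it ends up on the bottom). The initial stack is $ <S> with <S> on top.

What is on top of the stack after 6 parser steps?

     Stack            Input        Action
  1  $ <S>            s v u s u $  expand <S> → <A> u <L>
  2  $ <L> u <A>      s v u s u $  expand <A> → s v u s
  3  $ <L> u s u v s  s v u s u $  match s
  4  $ <L> u s u v    v u s u $    match v
  5  $ <L> u s u      u s u $      match u
  6  $ <L> u s        s u $        match s
Stack after step 6: $ <L> u (top = u).

u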